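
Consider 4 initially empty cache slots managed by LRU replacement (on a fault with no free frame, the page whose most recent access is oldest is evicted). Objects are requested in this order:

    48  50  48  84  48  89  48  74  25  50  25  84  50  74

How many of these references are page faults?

8

48 → miss, frames (48)
50 → miss, frames (48 50)
48 → hit
84 → miss, frames (50 48 84)
48 → hit
89 → miss, frames (50 84 48 89)
48 → hit
74 → miss, evict 50, frames (84 89 48 74)
25 → miss, evict 84, frames (89 48 74 25)
50 → miss, evict 89, frames (48 74 25 50)
25 → hit
84 → miss, evict 48, frames (74 50 25 84)
50 → hit
74 → hit
Page faults: 8.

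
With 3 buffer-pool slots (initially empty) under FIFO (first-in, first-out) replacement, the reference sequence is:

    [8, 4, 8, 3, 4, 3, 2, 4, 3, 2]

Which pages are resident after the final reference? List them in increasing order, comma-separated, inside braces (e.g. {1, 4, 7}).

{2, 3, 4}

8 → miss, frames [8]
4 → miss, frames [8, 4]
8 → hit
3 → miss, frames [8, 4, 3]
4 → hit
3 → hit
2 → miss, evict 8, frames [4, 3, 2]
4 → hit
3 → hit
2 → hit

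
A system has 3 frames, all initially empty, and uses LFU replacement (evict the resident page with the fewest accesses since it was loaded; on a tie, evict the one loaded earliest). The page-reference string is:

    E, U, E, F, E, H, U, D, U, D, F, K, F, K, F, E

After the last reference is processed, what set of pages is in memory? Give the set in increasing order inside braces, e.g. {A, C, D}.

E → miss, frames (E)
U → miss, frames (E U)
E → hit
F → miss, frames (E U F)
E → hit
H → miss, evict U, frames (E F H)
U → miss, evict F, frames (E H U)
D → miss, evict H, frames (E U D)
U → hit
D → hit
F → miss, evict U, frames (E D F)
K → miss, evict F, frames (E D K)
F → miss, evict K, frames (E D F)
K → miss, evict F, frames (E D K)
F → miss, evict K, frames (E D F)
E → hit

{D, E, F}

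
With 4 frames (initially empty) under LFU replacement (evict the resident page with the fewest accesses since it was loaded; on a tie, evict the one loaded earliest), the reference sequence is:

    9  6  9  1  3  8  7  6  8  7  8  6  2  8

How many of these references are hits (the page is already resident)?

9 → miss, frames (9)
6 → miss, frames (9 6)
9 → hit
1 → miss, frames (9 6 1)
3 → miss, frames (9 6 1 3)
8 → miss, evict 6, frames (9 1 3 8)
7 → miss, evict 1, frames (9 3 8 7)
6 → miss, evict 3, frames (9 8 7 6)
8 → hit
7 → hit
8 → hit
6 → hit
2 → miss, evict 9, frames (8 7 6 2)
8 → hit
Hits: 6.

6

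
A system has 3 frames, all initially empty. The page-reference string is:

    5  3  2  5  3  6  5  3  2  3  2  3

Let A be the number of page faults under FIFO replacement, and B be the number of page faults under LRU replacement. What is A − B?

Under FIFO: F F F . . F F F F . . . → 7 faults.
Under LRU: F F F . . F . . F . . . → 5 faults.
A − B = 7 − 5 = 2.

2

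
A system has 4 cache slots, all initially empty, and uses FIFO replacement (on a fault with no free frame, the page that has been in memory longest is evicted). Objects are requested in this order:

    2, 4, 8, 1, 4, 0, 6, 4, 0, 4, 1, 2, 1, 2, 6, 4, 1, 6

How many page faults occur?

2: fault, frames (2)
4: fault, frames (2 4)
8: fault, frames (2 4 8)
1: fault, frames (2 4 8 1)
4: hit
0: fault, evict 2, frames (4 8 1 0)
6: fault, evict 4, frames (8 1 0 6)
4: fault, evict 8, frames (1 0 6 4)
0: hit
4: hit
1: hit
2: fault, evict 1, frames (0 6 4 2)
1: fault, evict 0, frames (6 4 2 1)
2: hit
6: hit
4: hit
1: hit
6: hit
Page faults: 9.

9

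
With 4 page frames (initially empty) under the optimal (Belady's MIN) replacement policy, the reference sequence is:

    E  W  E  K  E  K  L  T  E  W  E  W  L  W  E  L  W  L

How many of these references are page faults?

5

E → miss, frames [E]
W → miss, frames [E, W]
E → hit
K → miss, frames [E, W, K]
E → hit
K → hit
L → miss, frames [E, W, K, L]
T → miss, evict K, frames [E, W, L, T]
E → hit
W → hit
E → hit
W → hit
L → hit
W → hit
E → hit
L → hit
W → hit
L → hit
Page faults: 5.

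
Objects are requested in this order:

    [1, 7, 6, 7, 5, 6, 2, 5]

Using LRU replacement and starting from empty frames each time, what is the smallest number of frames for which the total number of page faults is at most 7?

2

f=1: 8 faults
f=2: 7 faults
f=3: 5 faults
f=4: 5 faults
f=5: 5 faults
Smallest f with faults ≤ 7 is 2.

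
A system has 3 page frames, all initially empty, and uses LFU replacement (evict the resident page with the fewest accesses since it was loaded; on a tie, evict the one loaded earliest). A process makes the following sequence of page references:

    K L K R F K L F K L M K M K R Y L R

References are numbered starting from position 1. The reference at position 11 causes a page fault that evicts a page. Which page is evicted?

F

pos 1: K → fault, frames [K]
pos 2: L → fault, frames [K, L]
pos 3: K → hit
pos 4: R → fault, frames [K, L, R]
pos 5: F → fault, evict L, frames [K, R, F]
pos 6: K → hit
pos 7: L → fault, evict R, frames [K, F, L]
pos 8: F → hit
pos 9: K → hit
pos 10: L → hit
pos 11: M → fault, evict F, frames [K, L, M]
At position 11, page F is evicted.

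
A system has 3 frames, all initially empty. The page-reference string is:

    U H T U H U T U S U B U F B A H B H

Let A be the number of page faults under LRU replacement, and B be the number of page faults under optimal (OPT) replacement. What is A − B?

Under LRU: F F F . . . . . F . F . F . F F . . → 8 faults.
Under OPT: F F F . . . . . F . F . F . F . . . → 7 faults.
A − B = 8 − 7 = 1.

1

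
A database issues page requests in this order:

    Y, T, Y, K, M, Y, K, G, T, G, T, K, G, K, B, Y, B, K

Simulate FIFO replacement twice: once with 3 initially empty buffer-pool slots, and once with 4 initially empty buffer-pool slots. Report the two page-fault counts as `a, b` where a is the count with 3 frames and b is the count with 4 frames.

3 frames: F F . F F F . F F . . F . . F F . . → 10 faults.
4 frames: F F . F F . . F . . . . . . F F . F → 8 faults.
8 < 10: adding a frame reduced faults, as is typical.

10, 8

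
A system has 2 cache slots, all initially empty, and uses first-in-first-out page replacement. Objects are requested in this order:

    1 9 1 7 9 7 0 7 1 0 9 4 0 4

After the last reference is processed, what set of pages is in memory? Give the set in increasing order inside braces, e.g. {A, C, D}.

1: miss, frames {1}
9: miss, frames {1,9}
1: hit
7: miss, evict 1, frames {9,7}
9: hit
7: hit
0: miss, evict 9, frames {7,0}
7: hit
1: miss, evict 7, frames {0,1}
0: hit
9: miss, evict 0, frames {1,9}
4: miss, evict 1, frames {9,4}
0: miss, evict 9, frames {4,0}
4: hit

{0, 4}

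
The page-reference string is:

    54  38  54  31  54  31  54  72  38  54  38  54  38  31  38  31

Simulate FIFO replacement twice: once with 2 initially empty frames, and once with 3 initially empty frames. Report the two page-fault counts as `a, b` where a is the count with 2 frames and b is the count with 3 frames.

2 frames: F F . F F . . F F F . . . F F . → 9 faults.
3 frames: F F . F . . . F . F F . . F . . → 7 faults.
7 < 9: adding a frame reduced faults, as is typical.

9, 7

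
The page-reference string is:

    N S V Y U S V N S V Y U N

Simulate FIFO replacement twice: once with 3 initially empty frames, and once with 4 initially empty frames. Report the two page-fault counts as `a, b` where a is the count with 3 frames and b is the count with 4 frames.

10, 11

3 frames: F F F F F F F F . . F F . → 10 faults.
4 frames: F F F F F . . F F F F F F → 11 faults.
11 > 10: adding a frame increased faults — Belady's anomaly.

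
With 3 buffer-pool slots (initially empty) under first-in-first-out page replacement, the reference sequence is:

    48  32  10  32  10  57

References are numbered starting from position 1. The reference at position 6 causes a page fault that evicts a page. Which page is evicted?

pos 1: 48: miss, frames {48}
pos 2: 32: miss, frames {48,32}
pos 3: 10: miss, frames {48,32,10}
pos 4: 32: hit
pos 5: 10: hit
pos 6: 57: miss, evict 48, frames {32,10,57}
At position 6, page 48 is evicted.

48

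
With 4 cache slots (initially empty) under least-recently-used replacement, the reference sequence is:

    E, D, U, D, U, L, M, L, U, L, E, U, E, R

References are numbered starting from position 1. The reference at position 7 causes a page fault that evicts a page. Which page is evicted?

pos 1: E: miss, frames (E)
pos 2: D: miss, frames (E D)
pos 3: U: miss, frames (E D U)
pos 4: D: hit
pos 5: U: hit
pos 6: L: miss, frames (E D U L)
pos 7: M: miss, evict E, frames (D U L M)
At position 7, page E is evicted.

E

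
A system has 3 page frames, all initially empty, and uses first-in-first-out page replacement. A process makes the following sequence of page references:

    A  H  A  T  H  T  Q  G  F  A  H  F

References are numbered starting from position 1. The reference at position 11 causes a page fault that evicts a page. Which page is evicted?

G

pos 1: A -> miss, frames [A]
pos 2: H -> miss, frames [A, H]
pos 3: A -> hit
pos 4: T -> miss, frames [A, H, T]
pos 5: H -> hit
pos 6: T -> hit
pos 7: Q -> miss, evict A, frames [H, T, Q]
pos 8: G -> miss, evict H, frames [T, Q, G]
pos 9: F -> miss, evict T, frames [Q, G, F]
pos 10: A -> miss, evict Q, frames [G, F, A]
pos 11: H -> miss, evict G, frames [F, A, H]
At position 11, page G is evicted.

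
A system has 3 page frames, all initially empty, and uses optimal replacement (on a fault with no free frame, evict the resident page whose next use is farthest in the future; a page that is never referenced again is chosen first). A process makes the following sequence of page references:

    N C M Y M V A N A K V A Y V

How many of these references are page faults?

8

N -> fault, frames (N)
C -> fault, frames (N C)
M -> fault, frames (N C M)
Y -> fault, evict C, frames (N M Y)
M -> hit
V -> fault, evict M, frames (N Y V)
A -> fault, evict Y, frames (N V A)
N -> hit
A -> hit
K -> fault, evict N, frames (V A K)
V -> hit
A -> hit
Y -> fault, evict K, frames (V A Y)
V -> hit
Page faults: 8.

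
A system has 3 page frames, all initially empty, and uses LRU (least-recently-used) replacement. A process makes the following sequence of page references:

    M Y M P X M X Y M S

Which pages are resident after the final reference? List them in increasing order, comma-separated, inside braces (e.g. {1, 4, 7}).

{M, S, Y}

M → miss, frames {M}
Y → miss, frames {M,Y}
M → hit
P → miss, frames {Y,M,P}
X → miss, evict Y, frames {M,P,X}
M → hit
X → hit
Y → miss, evict P, frames {M,X,Y}
M → hit
S → miss, evict X, frames {Y,M,S}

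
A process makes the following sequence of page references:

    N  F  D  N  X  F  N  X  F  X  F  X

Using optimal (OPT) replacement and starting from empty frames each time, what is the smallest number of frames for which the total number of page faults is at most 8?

2

f=1: 12 faults
f=2: 6 faults
f=3: 4 faults
f=4: 4 faults
Smallest f with faults ≤ 8 is 2.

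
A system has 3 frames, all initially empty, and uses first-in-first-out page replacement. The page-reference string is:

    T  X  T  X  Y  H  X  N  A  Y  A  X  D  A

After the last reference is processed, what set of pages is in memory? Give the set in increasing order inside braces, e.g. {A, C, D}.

T → miss, frames {T}
X → miss, frames {T,X}
T → hit
X → hit
Y → miss, frames {T,X,Y}
H → miss, evict T, frames {X,Y,H}
X → hit
N → miss, evict X, frames {Y,H,N}
A → miss, evict Y, frames {H,N,A}
Y → miss, evict H, frames {N,A,Y}
A → hit
X → miss, evict N, frames {A,Y,X}
D → miss, evict A, frames {Y,X,D}
A → miss, evict Y, frames {X,D,A}

{A, D, X}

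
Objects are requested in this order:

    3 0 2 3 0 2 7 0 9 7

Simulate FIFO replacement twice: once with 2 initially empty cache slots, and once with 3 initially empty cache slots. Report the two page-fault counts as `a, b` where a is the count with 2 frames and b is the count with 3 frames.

10, 5

2 frames: F F F F F F F F F F → 10 faults.
3 frames: F F F . . . F . F . → 5 faults.
5 < 10: adding a frame reduced faults, as is typical.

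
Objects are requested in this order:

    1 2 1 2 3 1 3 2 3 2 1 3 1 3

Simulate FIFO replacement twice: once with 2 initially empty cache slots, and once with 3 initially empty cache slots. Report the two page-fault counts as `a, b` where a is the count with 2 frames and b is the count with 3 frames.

7, 3

2 frames: F F . . F F . F F . F . . . → 7 faults.
3 frames: F F . . F . . . . . . . . . → 3 faults.
3 < 7: adding a frame reduced faults, as is typical.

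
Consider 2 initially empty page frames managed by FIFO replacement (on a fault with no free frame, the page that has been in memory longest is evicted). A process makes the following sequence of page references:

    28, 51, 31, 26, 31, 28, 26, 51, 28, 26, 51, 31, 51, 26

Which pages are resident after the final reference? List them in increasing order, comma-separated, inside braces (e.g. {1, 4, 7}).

28 → fault, frames (28)
51 → fault, frames (28 51)
31 → fault, evict 28, frames (51 31)
26 → fault, evict 51, frames (31 26)
31 → hit
28 → fault, evict 31, frames (26 28)
26 → hit
51 → fault, evict 26, frames (28 51)
28 → hit
26 → fault, evict 28, frames (51 26)
51 → hit
31 → fault, evict 51, frames (26 31)
51 → fault, evict 26, frames (31 51)
26 → fault, evict 31, frames (51 26)

{26, 51}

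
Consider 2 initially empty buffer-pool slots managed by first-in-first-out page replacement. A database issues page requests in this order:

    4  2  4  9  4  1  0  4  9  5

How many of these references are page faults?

9

4 → miss, frames (4)
2 → miss, frames (4 2)
4 → hit
9 → miss, evict 4, frames (2 9)
4 → miss, evict 2, frames (9 4)
1 → miss, evict 9, frames (4 1)
0 → miss, evict 4, frames (1 0)
4 → miss, evict 1, frames (0 4)
9 → miss, evict 0, frames (4 9)
5 → miss, evict 4, frames (9 5)
Page faults: 9.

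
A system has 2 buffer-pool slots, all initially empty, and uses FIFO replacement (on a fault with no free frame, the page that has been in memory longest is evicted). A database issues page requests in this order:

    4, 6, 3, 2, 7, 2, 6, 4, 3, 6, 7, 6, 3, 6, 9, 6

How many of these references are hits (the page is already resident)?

4 → fault, frames {4}
6 → fault, frames {4,6}
3 → fault, evict 4, frames {6,3}
2 → fault, evict 6, frames {3,2}
7 → fault, evict 3, frames {2,7}
2 → hit
6 → fault, evict 2, frames {7,6}
4 → fault, evict 7, frames {6,4}
3 → fault, evict 6, frames {4,3}
6 → fault, evict 4, frames {3,6}
7 → fault, evict 3, frames {6,7}
6 → hit
3 → fault, evict 6, frames {7,3}
6 → fault, evict 7, frames {3,6}
9 → fault, evict 3, frames {6,9}
6 → hit
Hits: 3.

3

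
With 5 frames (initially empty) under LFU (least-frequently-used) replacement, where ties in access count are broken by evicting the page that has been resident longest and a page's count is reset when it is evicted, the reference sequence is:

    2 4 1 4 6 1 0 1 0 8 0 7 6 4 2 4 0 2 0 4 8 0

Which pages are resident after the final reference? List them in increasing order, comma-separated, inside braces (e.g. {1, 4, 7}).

2 → fault, frames [2]
4 → fault, frames [2, 4]
1 → fault, frames [2, 4, 1]
4 → hit
6 → fault, frames [2, 4, 1, 6]
1 → hit
0 → fault, frames [2, 4, 1, 6, 0]
1 → hit
0 → hit
8 → fault, evict 2, frames [4, 1, 6, 0, 8]
0 → hit
7 → fault, evict 6, frames [4, 1, 0, 8, 7]
6 → fault, evict 8, frames [4, 1, 0, 7, 6]
4 → hit
2 → fault, evict 7, frames [4, 1, 0, 6, 2]
4 → hit
0 → hit
2 → hit
0 → hit
4 → hit
8 → fault, evict 6, frames [4, 1, 0, 2, 8]
0 → hit

{0, 1, 2, 4, 8}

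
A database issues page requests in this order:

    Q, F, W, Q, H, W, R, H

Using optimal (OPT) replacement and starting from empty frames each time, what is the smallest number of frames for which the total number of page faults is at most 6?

f=1: 8 faults
f=2: 5 faults
f=3: 5 faults
f=4: 5 faults
f=5: 5 faults
Smallest f with faults ≤ 6 is 2.

2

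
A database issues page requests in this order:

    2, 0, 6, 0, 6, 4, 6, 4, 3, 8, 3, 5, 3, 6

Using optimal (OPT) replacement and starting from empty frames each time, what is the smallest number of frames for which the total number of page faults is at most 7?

f=1: 14 faults
f=2: 8 faults
f=3: 7 faults
f=4: 7 faults
f=5: 7 faults
f=6: 7 faults
f=7: 7 faults
Smallest f with faults ≤ 7 is 3.

3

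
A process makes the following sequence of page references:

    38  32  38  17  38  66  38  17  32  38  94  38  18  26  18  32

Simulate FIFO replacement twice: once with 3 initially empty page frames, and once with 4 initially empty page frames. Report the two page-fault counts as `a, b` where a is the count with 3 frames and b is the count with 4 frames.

3 frames: F F . F . F F . F . F . F F . F → 10 faults.
4 frames: F F . F . F . . . . F F F F . F → 9 faults.
9 < 10: adding a frame reduced faults, as is typical.

10, 9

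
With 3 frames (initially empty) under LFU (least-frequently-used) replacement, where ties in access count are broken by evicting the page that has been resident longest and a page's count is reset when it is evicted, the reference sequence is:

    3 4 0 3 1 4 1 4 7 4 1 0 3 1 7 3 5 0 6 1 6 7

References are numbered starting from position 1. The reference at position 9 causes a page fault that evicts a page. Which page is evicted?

pos 1: 3 -> fault, frames [3]
pos 2: 4 -> fault, frames [3, 4]
pos 3: 0 -> fault, frames [3, 4, 0]
pos 4: 3 -> hit
pos 5: 1 -> fault, evict 4, frames [3, 0, 1]
pos 6: 4 -> fault, evict 0, frames [3, 1, 4]
pos 7: 1 -> hit
pos 8: 4 -> hit
pos 9: 7 -> fault, evict 3, frames [1, 4, 7]
At position 9, page 3 is evicted.

3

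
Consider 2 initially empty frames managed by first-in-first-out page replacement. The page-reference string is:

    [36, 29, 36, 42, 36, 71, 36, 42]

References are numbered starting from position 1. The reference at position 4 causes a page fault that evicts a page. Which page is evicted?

36

pos 1: 36 → miss, frames [36]
pos 2: 29 → miss, frames [36, 29]
pos 3: 36 → hit
pos 4: 42 → miss, evict 36, frames [29, 42]
At position 4, page 36 is evicted.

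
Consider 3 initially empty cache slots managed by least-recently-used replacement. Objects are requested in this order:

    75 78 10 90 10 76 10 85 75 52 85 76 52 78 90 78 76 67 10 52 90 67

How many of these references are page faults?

17

75 → fault, frames {75}
78 → fault, frames {75,78}
10 → fault, frames {75,78,10}
90 → fault, evict 75, frames {78,10,90}
10 → hit
76 → fault, evict 78, frames {90,10,76}
10 → hit
85 → fault, evict 90, frames {76,10,85}
75 → fault, evict 76, frames {10,85,75}
52 → fault, evict 10, frames {85,75,52}
85 → hit
76 → fault, evict 75, frames {52,85,76}
52 → hit
78 → fault, evict 85, frames {76,52,78}
90 → fault, evict 76, frames {52,78,90}
78 → hit
76 → fault, evict 52, frames {90,78,76}
67 → fault, evict 90, frames {78,76,67}
10 → fault, evict 78, frames {76,67,10}
52 → fault, evict 76, frames {67,10,52}
90 → fault, evict 67, frames {10,52,90}
67 → fault, evict 10, frames {52,90,67}
Page faults: 17.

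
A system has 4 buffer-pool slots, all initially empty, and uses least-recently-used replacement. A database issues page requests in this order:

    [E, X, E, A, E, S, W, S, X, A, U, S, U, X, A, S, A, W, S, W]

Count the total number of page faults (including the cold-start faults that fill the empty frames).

9

E: fault, frames {E}
X: fault, frames {E,X}
E: hit
A: fault, frames {X,E,A}
E: hit
S: fault, frames {X,A,E,S}
W: fault, evict X, frames {A,E,S,W}
S: hit
X: fault, evict A, frames {E,W,S,X}
A: fault, evict E, frames {W,S,X,A}
U: fault, evict W, frames {S,X,A,U}
S: hit
U: hit
X: hit
A: hit
S: hit
A: hit
W: fault, evict U, frames {X,S,A,W}
S: hit
W: hit
Page faults: 9.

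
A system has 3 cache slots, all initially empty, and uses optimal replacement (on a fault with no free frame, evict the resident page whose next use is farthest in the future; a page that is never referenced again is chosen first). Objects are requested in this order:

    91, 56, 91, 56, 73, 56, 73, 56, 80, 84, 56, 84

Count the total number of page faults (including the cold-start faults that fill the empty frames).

5

91 -> fault, frames (91)
56 -> fault, frames (91 56)
91 -> hit
56 -> hit
73 -> fault, frames (91 56 73)
56 -> hit
73 -> hit
56 -> hit
80 -> fault, evict 73, frames (91 56 80)
84 -> fault, evict 80, frames (91 56 84)
56 -> hit
84 -> hit
Page faults: 5.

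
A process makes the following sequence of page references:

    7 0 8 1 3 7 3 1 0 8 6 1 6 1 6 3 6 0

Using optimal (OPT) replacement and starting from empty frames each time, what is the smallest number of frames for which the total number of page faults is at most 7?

4

f=1: 18 faults
f=2: 11 faults
f=3: 9 faults
f=4: 7 faults
f=5: 6 faults
f=6: 6 faults
Smallest f with faults ≤ 7 is 4.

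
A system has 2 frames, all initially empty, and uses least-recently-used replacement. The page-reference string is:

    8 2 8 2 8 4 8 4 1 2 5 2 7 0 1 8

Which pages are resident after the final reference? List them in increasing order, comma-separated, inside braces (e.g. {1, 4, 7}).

8 -> miss, frames [8]
2 -> miss, frames [8, 2]
8 -> hit
2 -> hit
8 -> hit
4 -> miss, evict 2, frames [8, 4]
8 -> hit
4 -> hit
1 -> miss, evict 8, frames [4, 1]
2 -> miss, evict 4, frames [1, 2]
5 -> miss, evict 1, frames [2, 5]
2 -> hit
7 -> miss, evict 5, frames [2, 7]
0 -> miss, evict 2, frames [7, 0]
1 -> miss, evict 7, frames [0, 1]
8 -> miss, evict 0, frames [1, 8]

{1, 8}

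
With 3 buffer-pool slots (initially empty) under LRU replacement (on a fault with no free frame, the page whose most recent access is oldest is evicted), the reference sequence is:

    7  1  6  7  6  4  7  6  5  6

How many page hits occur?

5

7 -> miss, frames {7}
1 -> miss, frames {7,1}
6 -> miss, frames {7,1,6}
7 -> hit
6 -> hit
4 -> miss, evict 1, frames {7,6,4}
7 -> hit
6 -> hit
5 -> miss, evict 4, frames {7,6,5}
6 -> hit
Hits: 5.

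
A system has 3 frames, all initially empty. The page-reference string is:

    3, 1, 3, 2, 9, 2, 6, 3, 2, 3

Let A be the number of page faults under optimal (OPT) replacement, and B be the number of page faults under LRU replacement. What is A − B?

Under OPT: F F . F F . F . . . → 5 faults.
Under LRU: F F . F F . F F . . → 6 faults.
A − B = 5 − 6 = -1.

-1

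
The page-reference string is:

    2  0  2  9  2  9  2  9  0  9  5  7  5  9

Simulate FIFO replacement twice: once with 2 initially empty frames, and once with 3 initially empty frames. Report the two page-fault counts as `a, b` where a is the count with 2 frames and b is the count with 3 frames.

9, 5

2 frames: F F . F F . . . F F F F . F → 9 faults.
3 frames: F F . F . . . . . . F F . . → 5 faults.
5 < 9: adding a frame reduced faults, as is typical.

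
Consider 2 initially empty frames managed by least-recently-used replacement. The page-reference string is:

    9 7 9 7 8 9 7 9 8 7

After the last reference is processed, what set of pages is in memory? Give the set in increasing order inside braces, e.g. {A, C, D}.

{7, 8}

9 -> miss, frames (9)
7 -> miss, frames (9 7)
9 -> hit
7 -> hit
8 -> miss, evict 9, frames (7 8)
9 -> miss, evict 7, frames (8 9)
7 -> miss, evict 8, frames (9 7)
9 -> hit
8 -> miss, evict 7, frames (9 8)
7 -> miss, evict 9, frames (8 7)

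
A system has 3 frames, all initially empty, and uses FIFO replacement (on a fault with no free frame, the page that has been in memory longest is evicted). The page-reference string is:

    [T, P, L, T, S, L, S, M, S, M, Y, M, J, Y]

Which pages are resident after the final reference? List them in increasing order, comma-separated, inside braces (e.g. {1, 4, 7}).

T -> miss, frames {T}
P -> miss, frames {T,P}
L -> miss, frames {T,P,L}
T -> hit
S -> miss, evict T, frames {P,L,S}
L -> hit
S -> hit
M -> miss, evict P, frames {L,S,M}
S -> hit
M -> hit
Y -> miss, evict L, frames {S,M,Y}
M -> hit
J -> miss, evict S, frames {M,Y,J}
Y -> hit

{J, M, Y}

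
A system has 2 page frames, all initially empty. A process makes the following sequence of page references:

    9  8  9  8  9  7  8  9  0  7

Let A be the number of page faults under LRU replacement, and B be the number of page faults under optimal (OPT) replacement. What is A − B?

Under LRU: F F . . . F F F F F → 7 faults.
Under OPT: F F . . . F . F F . → 5 faults.
A − B = 7 − 5 = 2.

2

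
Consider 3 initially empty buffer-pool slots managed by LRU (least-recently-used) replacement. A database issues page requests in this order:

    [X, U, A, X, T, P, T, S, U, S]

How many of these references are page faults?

7

X -> fault, frames [X]
U -> fault, frames [X, U]
A -> fault, frames [X, U, A]
X -> hit
T -> fault, evict U, frames [A, X, T]
P -> fault, evict A, frames [X, T, P]
T -> hit
S -> fault, evict X, frames [P, T, S]
U -> fault, evict P, frames [T, S, U]
S -> hit
Page faults: 7.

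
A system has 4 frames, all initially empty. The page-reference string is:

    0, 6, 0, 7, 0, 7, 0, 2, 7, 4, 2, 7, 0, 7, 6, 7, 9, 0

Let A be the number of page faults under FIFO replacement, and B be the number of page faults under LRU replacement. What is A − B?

Under FIFO: F F . F . . . F . F . . F . F F F . → 9 faults.
Under LRU: F F . F . . . F . F . . . . F . F . → 7 faults.
A − B = 9 − 7 = 2.

2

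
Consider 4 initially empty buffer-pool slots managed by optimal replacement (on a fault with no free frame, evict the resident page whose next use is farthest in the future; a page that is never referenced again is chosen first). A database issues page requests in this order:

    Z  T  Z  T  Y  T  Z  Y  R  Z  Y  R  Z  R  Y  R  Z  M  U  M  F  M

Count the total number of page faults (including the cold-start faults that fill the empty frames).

7

Z: miss, frames [Z]
T: miss, frames [Z, T]
Z: hit
T: hit
Y: miss, frames [Z, T, Y]
T: hit
Z: hit
Y: hit
R: miss, frames [Z, T, Y, R]
Z: hit
Y: hit
R: hit
Z: hit
R: hit
Y: hit
R: hit
Z: hit
M: miss, evict R, frames [Z, T, Y, M]
U: miss, evict Y, frames [Z, T, M, U]
M: hit
F: miss, evict U, frames [Z, T, M, F]
M: hit
Page faults: 7.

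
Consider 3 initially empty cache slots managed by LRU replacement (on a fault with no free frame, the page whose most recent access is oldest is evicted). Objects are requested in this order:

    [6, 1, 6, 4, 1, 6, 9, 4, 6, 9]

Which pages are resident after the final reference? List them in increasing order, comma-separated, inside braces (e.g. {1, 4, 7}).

6 → fault, frames [6]
1 → fault, frames [6, 1]
6 → hit
4 → fault, frames [1, 6, 4]
1 → hit
6 → hit
9 → fault, evict 4, frames [1, 6, 9]
4 → fault, evict 1, frames [6, 9, 4]
6 → hit
9 → hit

{4, 6, 9}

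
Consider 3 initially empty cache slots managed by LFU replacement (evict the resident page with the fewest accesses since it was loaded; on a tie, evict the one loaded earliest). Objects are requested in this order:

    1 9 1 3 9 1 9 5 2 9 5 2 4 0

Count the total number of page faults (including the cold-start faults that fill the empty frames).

1 -> miss, frames [1]
9 -> miss, frames [1, 9]
1 -> hit
3 -> miss, frames [1, 9, 3]
9 -> hit
1 -> hit
9 -> hit
5 -> miss, evict 3, frames [1, 9, 5]
2 -> miss, evict 5, frames [1, 9, 2]
9 -> hit
5 -> miss, evict 2, frames [1, 9, 5]
2 -> miss, evict 5, frames [1, 9, 2]
4 -> miss, evict 2, frames [1, 9, 4]
0 -> miss, evict 4, frames [1, 9, 0]
Page faults: 9.

9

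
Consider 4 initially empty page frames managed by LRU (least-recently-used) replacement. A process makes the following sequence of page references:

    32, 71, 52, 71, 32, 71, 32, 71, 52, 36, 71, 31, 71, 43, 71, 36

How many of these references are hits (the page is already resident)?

32: miss, frames [32]
71: miss, frames [32, 71]
52: miss, frames [32, 71, 52]
71: hit
32: hit
71: hit
32: hit
71: hit
52: hit
36: miss, frames [32, 71, 52, 36]
71: hit
31: miss, evict 32, frames [52, 36, 71, 31]
71: hit
43: miss, evict 52, frames [36, 31, 71, 43]
71: hit
36: hit
Hits: 10.

10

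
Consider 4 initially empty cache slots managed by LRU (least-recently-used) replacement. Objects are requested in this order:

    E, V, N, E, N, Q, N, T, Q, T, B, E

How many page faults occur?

7

E -> fault, frames (E)
V -> fault, frames (E V)
N -> fault, frames (E V N)
E -> hit
N -> hit
Q -> fault, frames (V E N Q)
N -> hit
T -> fault, evict V, frames (E Q N T)
Q -> hit
T -> hit
B -> fault, evict E, frames (N Q T B)
E -> fault, evict N, frames (Q T B E)
Page faults: 7.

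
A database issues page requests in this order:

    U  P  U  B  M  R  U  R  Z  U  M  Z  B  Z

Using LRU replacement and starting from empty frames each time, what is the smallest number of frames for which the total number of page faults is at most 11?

f=1: 14 faults
f=2: 11 faults
f=3: 9 faults
f=4: 7 faults
f=5: 6 faults
f=6: 6 faults
Smallest f with faults ≤ 11 is 2.

2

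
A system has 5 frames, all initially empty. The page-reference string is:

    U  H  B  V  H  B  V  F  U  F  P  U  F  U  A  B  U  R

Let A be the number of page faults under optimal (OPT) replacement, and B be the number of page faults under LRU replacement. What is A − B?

-1

Under OPT: F F F F . . . F . . F . . . F . . F → 8 faults.
Under LRU: F F F F . . . F . . F . . . F F . F → 9 faults.
A − B = 8 − 9 = -1.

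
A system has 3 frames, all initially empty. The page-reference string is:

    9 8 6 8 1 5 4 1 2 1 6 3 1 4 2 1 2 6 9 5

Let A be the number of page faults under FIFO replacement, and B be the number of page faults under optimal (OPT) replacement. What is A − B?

4

Under FIFO: F F F . F F F . F F F F . F F F . F F F → 16 faults.
Under OPT: F F F . F F F . F . . F . F . . . F F F → 12 faults.
A − B = 16 − 12 = 4.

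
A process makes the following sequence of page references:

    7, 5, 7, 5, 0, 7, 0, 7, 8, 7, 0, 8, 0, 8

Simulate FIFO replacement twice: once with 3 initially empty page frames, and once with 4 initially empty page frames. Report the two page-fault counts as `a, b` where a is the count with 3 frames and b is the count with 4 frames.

5, 4

3 frames: F F . . F . . . F F . . . . → 5 faults.
4 frames: F F . . F . . . F . . . . . → 4 faults.
4 < 5: adding a frame reduced faults, as is typical.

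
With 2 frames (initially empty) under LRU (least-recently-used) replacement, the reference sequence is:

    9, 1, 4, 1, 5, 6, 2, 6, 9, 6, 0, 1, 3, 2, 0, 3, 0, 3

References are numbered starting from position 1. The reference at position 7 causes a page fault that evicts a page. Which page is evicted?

5

pos 1: 9 → fault, frames [9]
pos 2: 1 → fault, frames [9, 1]
pos 3: 4 → fault, evict 9, frames [1, 4]
pos 4: 1 → hit
pos 5: 5 → fault, evict 4, frames [1, 5]
pos 6: 6 → fault, evict 1, frames [5, 6]
pos 7: 2 → fault, evict 5, frames [6, 2]
At position 7, page 5 is evicted.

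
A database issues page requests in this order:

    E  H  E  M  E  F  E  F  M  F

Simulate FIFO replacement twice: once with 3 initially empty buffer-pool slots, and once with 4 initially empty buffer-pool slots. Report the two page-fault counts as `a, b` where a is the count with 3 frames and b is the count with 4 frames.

5, 4

3 frames: F F . F . F F . . . → 5 faults.
4 frames: F F . F . F . . . . → 4 faults.
4 < 5: adding a frame reduced faults, as is typical.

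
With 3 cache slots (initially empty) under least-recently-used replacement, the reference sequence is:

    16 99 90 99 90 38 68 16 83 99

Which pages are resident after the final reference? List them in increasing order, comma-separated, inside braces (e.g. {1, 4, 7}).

{16, 83, 99}

16 → fault, frames {16}
99 → fault, frames {16,99}
90 → fault, frames {16,99,90}
99 → hit
90 → hit
38 → fault, evict 16, frames {99,90,38}
68 → fault, evict 99, frames {90,38,68}
16 → fault, evict 90, frames {38,68,16}
83 → fault, evict 38, frames {68,16,83}
99 → fault, evict 68, frames {16,83,99}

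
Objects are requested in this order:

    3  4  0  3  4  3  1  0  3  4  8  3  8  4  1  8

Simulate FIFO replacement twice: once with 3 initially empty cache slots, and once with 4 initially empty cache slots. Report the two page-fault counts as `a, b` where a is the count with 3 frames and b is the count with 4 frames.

3 frames: F F F . . . F . F F F . . . F . → 8 faults.
4 frames: F F F . . . F . . . F F . F . . → 7 faults.
7 < 8: adding a frame reduced faults, as is typical.

8, 7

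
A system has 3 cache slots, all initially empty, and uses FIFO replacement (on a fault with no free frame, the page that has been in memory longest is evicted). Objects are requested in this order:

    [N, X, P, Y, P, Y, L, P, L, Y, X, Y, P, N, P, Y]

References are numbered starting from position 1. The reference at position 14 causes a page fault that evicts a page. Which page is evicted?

L

pos 1: N → miss, frames [N]
pos 2: X → miss, frames [N, X]
pos 3: P → miss, frames [N, X, P]
pos 4: Y → miss, evict N, frames [X, P, Y]
pos 5: P → hit
pos 6: Y → hit
pos 7: L → miss, evict X, frames [P, Y, L]
pos 8: P → hit
pos 9: L → hit
pos 10: Y → hit
pos 11: X → miss, evict P, frames [Y, L, X]
pos 12: Y → hit
pos 13: P → miss, evict Y, frames [L, X, P]
pos 14: N → miss, evict L, frames [X, P, N]
At position 14, page L is evicted.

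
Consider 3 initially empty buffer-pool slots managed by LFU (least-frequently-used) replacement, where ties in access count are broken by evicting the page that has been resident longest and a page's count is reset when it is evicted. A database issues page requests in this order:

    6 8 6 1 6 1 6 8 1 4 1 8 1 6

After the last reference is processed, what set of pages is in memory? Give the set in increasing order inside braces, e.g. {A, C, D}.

6 -> miss, frames [6]
8 -> miss, frames [6, 8]
6 -> hit
1 -> miss, frames [6, 8, 1]
6 -> hit
1 -> hit
6 -> hit
8 -> hit
1 -> hit
4 -> miss, evict 8, frames [6, 1, 4]
1 -> hit
8 -> miss, evict 4, frames [6, 1, 8]
1 -> hit
6 -> hit

{1, 6, 8}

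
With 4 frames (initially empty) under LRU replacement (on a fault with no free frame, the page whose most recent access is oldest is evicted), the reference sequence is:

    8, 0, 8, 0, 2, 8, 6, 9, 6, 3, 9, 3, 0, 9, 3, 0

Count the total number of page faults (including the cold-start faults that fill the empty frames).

7

8: fault, frames [8]
0: fault, frames [8, 0]
8: hit
0: hit
2: fault, frames [8, 0, 2]
8: hit
6: fault, frames [0, 2, 8, 6]
9: fault, evict 0, frames [2, 8, 6, 9]
6: hit
3: fault, evict 2, frames [8, 9, 6, 3]
9: hit
3: hit
0: fault, evict 8, frames [6, 9, 3, 0]
9: hit
3: hit
0: hit
Page faults: 7.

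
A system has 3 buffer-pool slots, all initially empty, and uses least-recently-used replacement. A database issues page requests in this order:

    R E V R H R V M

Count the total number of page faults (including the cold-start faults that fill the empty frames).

R → fault, frames {R}
E → fault, frames {R,E}
V → fault, frames {R,E,V}
R → hit
H → fault, evict E, frames {V,R,H}
R → hit
V → hit
M → fault, evict H, frames {R,V,M}
Page faults: 5.

5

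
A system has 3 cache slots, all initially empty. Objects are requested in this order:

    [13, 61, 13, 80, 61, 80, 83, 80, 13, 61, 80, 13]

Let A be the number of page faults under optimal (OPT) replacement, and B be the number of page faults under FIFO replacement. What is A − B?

-2

Under OPT: F F . F . . F . . F . . → 5 faults.
Under FIFO: F F . F . . F . F F F . → 7 faults.
A − B = 5 − 7 = -2.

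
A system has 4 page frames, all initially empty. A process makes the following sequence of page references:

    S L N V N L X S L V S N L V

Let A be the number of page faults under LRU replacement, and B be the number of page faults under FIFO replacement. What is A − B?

Under LRU: F F F F . . F F . F . F . . → 8 faults.
Under FIFO: F F F F . . F F F . . F . F → 9 faults.
A − B = 8 − 9 = -1.

-1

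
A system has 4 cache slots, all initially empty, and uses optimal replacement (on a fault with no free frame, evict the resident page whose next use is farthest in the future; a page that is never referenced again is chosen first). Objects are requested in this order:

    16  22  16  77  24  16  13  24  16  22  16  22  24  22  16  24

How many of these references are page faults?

16: fault, frames {16}
22: fault, frames {16,22}
16: hit
77: fault, frames {16,22,77}
24: fault, frames {16,22,77,24}
16: hit
13: fault, evict 77, frames {16,22,24,13}
24: hit
16: hit
22: hit
16: hit
22: hit
24: hit
22: hit
16: hit
24: hit
Page faults: 5.

5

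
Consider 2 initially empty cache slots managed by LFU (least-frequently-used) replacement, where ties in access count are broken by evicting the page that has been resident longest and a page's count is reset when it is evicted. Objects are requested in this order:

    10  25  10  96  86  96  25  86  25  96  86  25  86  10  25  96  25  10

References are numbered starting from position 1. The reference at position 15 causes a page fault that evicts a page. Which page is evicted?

pos 1: 10: fault, frames (10)
pos 2: 25: fault, frames (10 25)
pos 3: 10: hit
pos 4: 96: fault, evict 25, frames (10 96)
pos 5: 86: fault, evict 96, frames (10 86)
pos 6: 96: fault, evict 86, frames (10 96)
pos 7: 25: fault, evict 96, frames (10 25)
pos 8: 86: fault, evict 25, frames (10 86)
pos 9: 25: fault, evict 86, frames (10 25)
pos 10: 96: fault, evict 25, frames (10 96)
pos 11: 86: fault, evict 96, frames (10 86)
pos 12: 25: fault, evict 86, frames (10 25)
pos 13: 86: fault, evict 25, frames (10 86)
pos 14: 10: hit
pos 15: 25: fault, evict 86, frames (10 25)
At position 15, page 86 is evicted.

86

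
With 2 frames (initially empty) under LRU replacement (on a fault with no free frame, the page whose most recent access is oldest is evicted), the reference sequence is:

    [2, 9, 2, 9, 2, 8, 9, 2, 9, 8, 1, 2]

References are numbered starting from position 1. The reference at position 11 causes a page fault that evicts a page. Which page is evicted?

pos 1: 2 → fault, frames (2)
pos 2: 9 → fault, frames (2 9)
pos 3: 2 → hit
pos 4: 9 → hit
pos 5: 2 → hit
pos 6: 8 → fault, evict 9, frames (2 8)
pos 7: 9 → fault, evict 2, frames (8 9)
pos 8: 2 → fault, evict 8, frames (9 2)
pos 9: 9 → hit
pos 10: 8 → fault, evict 2, frames (9 8)
pos 11: 1 → fault, evict 9, frames (8 1)
At position 11, page 9 is evicted.

9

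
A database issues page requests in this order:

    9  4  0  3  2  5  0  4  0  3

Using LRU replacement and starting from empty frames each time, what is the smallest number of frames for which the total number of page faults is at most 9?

2

f=1: 10 faults
f=2: 9 faults
f=3: 9 faults
f=4: 8 faults
f=5: 6 faults
f=6: 6 faults
Smallest f with faults ≤ 9 is 2.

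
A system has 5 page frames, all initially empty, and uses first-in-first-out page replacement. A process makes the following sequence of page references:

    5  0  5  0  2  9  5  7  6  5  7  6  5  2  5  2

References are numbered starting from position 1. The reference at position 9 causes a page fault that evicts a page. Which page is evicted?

5

pos 1: 5 -> fault, frames [5]
pos 2: 0 -> fault, frames [5, 0]
pos 3: 5 -> hit
pos 4: 0 -> hit
pos 5: 2 -> fault, frames [5, 0, 2]
pos 6: 9 -> fault, frames [5, 0, 2, 9]
pos 7: 5 -> hit
pos 8: 7 -> fault, frames [5, 0, 2, 9, 7]
pos 9: 6 -> fault, evict 5, frames [0, 2, 9, 7, 6]
At position 9, page 5 is evicted.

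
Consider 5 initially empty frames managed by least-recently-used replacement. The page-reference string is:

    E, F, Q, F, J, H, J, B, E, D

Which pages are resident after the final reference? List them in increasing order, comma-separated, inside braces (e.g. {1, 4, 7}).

E: fault, frames [E]
F: fault, frames [E, F]
Q: fault, frames [E, F, Q]
F: hit
J: fault, frames [E, Q, F, J]
H: fault, frames [E, Q, F, J, H]
J: hit
B: fault, evict E, frames [Q, F, H, J, B]
E: fault, evict Q, frames [F, H, J, B, E]
D: fault, evict F, frames [H, J, B, E, D]

{B, D, E, H, J}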